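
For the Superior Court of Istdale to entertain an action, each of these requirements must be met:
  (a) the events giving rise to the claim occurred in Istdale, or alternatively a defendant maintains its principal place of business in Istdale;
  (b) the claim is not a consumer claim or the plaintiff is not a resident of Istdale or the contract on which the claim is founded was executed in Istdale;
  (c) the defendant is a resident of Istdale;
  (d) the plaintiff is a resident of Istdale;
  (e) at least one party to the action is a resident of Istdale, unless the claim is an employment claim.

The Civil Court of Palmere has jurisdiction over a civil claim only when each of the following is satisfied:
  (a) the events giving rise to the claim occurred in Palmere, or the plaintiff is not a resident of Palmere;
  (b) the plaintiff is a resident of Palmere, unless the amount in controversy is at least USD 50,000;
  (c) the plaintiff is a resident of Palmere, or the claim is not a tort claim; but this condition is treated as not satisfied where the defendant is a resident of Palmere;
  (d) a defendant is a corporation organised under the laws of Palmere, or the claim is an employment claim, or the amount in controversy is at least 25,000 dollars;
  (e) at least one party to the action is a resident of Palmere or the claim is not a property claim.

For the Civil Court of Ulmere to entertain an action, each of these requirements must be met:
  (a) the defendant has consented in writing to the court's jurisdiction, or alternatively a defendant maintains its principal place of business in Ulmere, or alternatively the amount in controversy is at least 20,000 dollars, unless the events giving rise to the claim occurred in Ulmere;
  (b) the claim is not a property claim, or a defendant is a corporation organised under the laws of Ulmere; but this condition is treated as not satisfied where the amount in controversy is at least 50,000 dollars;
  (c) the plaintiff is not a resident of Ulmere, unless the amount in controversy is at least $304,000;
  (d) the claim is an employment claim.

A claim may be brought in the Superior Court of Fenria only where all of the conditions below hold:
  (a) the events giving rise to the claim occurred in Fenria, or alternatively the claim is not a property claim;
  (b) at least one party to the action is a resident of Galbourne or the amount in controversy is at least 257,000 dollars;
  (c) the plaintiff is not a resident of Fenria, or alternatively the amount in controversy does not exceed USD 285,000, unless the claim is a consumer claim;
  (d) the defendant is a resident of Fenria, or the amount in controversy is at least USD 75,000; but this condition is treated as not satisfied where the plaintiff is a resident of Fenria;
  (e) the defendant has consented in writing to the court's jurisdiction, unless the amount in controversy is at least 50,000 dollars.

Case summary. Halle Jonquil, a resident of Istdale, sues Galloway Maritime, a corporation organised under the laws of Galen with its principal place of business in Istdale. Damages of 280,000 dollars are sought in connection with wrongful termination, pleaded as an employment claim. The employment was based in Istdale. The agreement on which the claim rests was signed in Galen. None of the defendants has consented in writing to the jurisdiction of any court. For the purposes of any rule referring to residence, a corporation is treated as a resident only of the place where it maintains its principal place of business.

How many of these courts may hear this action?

The Superior Court of Istdale:
  (a) The operative events occurred in Istdale, so this disjunct is met. Met.
  (b) The claim is an employment claim, not a consumer claim, which satisfies one of the alternatives. Satisfied.
  (c) The defendant resides in Istdale. Met.
  (d) The plaintiff resides in Istdale. Satisfied.
  (e) Halle Jonquil resides in Istdale. Met.
  → All conditions met; jurisdiction exists.
The Civil Court of Palmere:
  (a) The plaintiff resides in Istdale, which is not Palmere, so this disjunct is met. Condition met.
  (b) The plaintiff resides in Istdale, not Palmere. But the amount in controversy is USD 280,000, which meets the 50,000 dollars floor, and the 'unless' clause therefore excuses the requirement. Met.
  (c) The claim is an employment claim, not a tort claim, which satisfies one of the alternatives. And the carve-out is inapplicable — the defendant resides in Istdale, not Palmere. Condition met.
  (d) The claim is an employment claim — that alternative is enough. Met.
  (e) The claim is an employment claim, not a property claim, which satisfies one of the alternatives. Condition met.
  → Jurisdiction lies.
The Civil Court of Ulmere:
  (a) The amount in controversy is 280,000 dollars, which meets the USD 20,000 floor, so one alternative holds. Satisfied.
  (b) The claim is an employment claim, not a property claim, so this disjunct is met. But the carve-out bites: the amount in controversy is $280,000, which meets the $50,000 floor. Not met.
  (c) The plaintiff resides in Istdale, which is not Ulmere. Met.
  (d) The claim is an employment claim. Condition met.
  → Not every requirement is met — no jurisdiction.
The Superior Court of Fenria:
  (a) The claim is an employment claim, not a property claim, so this disjunct is met. Condition met.
  (b) The amount in controversy is USD 280,000, which meets the USD 257,000 floor, so one alternative holds. Met.
  (c) The plaintiff resides in Istdale, which is not Fenria, so one alternative holds. Met.
  (d) The amount in controversy is 280,000 dollars, which meets the 75,000 dollars floor, so this disjunct is met. The exception is not triggered, since the plaintiff resides in Istdale, not Fenria. Satisfied.
  (e) No such written consent has been filed. The proviso rescues it, though: the amount in controversy is 280,000 dollars, which meets the 50,000 dollars floor. Condition met.
  → Every requirement is satisfied — jurisdiction.
Courts with jurisdiction: the Superior Court of Istdale, the Civil Court of Palmere, the Superior Court of Fenria — 3 in total.

3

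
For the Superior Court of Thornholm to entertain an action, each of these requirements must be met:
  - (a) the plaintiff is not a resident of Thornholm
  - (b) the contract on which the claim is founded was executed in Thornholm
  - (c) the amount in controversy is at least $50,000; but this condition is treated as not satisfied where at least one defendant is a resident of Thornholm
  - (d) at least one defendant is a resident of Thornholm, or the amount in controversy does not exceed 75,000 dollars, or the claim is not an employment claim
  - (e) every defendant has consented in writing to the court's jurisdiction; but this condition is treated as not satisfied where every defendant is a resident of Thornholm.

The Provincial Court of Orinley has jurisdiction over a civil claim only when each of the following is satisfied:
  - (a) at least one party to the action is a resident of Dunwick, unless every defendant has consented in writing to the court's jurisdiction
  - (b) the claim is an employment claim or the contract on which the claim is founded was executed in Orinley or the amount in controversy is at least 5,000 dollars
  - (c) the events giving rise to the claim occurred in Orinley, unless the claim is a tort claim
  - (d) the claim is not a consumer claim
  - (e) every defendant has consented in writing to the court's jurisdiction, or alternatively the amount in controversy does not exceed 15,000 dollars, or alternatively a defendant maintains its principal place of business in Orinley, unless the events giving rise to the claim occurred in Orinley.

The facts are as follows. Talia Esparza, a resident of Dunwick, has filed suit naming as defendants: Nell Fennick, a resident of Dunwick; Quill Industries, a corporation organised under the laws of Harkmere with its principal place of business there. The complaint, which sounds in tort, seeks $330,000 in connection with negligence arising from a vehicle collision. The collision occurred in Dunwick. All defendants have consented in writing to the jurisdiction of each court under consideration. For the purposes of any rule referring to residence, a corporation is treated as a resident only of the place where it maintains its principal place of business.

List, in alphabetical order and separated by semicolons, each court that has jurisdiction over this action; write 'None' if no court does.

the Provincial Court of Orinley

The Superior Court of Thornholm:
  (a) The plaintiff resides in Dunwick, which is not Thornholm. Met.
  (b) No contract (and hence no place of execution) is alleged. Fails.
  (c) The amount in controversy is 330,000 dollars, which meets the $50,000 floor. And the carve-out is inapplicable — no defendant resides in Thornholm (they reside in Dunwick, Harkmere). Condition met.
  (d) The claim is a tort claim, not an employment claim, so one alternative holds. Satisfied.
  (e) Every defendant has filed written consent. The carve-out does not apply: the defendants reside as follows — Nell Fennick in Dunwick, Quill Industries in Harkmere — not all in Thornholm. Condition met.
  → Not every requirement is met — no jurisdiction.
The Provincial Court of Orinley:
  (a) Talia Esparza resides in Dunwick. Satisfied.
  (b) The amount in controversy is $330,000, which meets the USD 5,000 floor, which satisfies one of the alternatives. Condition met.
  (c) The operative events occurred in Dunwick, not Orinley. But the claim is a tort claim, and the 'unless' clause therefore excuses the requirement. Condition met.
  (d) The claim is a tort claim, not a consumer claim. Met.
  (e) Every defendant has filed written consent, so one alternative holds. Condition met.
  → The court has jurisdiction.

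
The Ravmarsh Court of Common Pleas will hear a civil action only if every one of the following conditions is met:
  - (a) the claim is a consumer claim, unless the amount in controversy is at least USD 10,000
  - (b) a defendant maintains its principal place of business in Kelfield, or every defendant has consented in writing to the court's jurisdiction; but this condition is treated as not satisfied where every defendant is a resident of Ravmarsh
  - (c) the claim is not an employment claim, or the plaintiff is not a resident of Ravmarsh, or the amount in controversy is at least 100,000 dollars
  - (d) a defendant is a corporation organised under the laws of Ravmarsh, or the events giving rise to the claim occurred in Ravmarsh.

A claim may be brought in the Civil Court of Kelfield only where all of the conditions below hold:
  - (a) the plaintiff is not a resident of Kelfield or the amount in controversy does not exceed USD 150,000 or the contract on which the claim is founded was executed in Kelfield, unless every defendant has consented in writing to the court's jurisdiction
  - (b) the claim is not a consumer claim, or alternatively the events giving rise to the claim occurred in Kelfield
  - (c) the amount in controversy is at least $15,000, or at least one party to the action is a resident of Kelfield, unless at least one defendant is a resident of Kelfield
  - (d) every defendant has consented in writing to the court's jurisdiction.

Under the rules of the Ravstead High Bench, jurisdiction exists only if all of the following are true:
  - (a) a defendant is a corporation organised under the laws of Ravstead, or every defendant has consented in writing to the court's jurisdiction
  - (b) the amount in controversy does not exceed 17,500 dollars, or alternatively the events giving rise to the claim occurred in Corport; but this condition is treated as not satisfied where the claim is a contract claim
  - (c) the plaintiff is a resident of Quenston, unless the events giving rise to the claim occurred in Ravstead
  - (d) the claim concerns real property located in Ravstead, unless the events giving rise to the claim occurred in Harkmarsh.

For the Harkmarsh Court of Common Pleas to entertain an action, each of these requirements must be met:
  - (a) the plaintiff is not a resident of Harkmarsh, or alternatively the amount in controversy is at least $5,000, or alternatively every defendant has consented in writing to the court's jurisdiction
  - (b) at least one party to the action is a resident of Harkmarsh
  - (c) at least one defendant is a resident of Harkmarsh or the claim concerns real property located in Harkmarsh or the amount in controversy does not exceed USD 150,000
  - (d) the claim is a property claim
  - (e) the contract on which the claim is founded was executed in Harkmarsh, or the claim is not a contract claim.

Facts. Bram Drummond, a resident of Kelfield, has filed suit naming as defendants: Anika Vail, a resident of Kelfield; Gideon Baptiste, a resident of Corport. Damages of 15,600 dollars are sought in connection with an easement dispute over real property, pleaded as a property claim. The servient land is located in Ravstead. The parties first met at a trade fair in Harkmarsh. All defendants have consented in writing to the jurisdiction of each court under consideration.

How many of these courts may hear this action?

2

The Ravmarsh Court of Common Pleas:
  (a) The claim is a property claim, not a consumer claim. But the amount in controversy is 15,600 dollars, which meets the 10,000 dollars floor, and the 'unless' clause therefore excuses the requirement. Satisfied.
  (b) Every defendant has filed written consent, which satisfies one of the alternatives. And the carve-out is inapplicable — the defendants reside as follows — Anika Vail in Kelfield, Gideon Baptiste in Corport — not all in Ravmarsh. Condition met.
  (c) The claim is a property claim, not an employment claim, so one alternative holds. Met.
  (d) No defendant is a corporation; the operative events occurred in Ravstead, not Ravmarsh — no alternative holds. Fails.
  → At least one condition fails; no jurisdiction.
The Civil Court of Kelfield:
  (a) The amount in controversy is $15,600, within the 150,000 dollars ceiling, so this disjunct is met. Satisfied.
  (b) The claim is a property claim, not a consumer claim, so one alternative holds. Met.
  (c) The amount in controversy is 15,600 dollars, which meets the $15,000 floor — that alternative is enough. Condition met.
  (d) Every defendant has filed written consent. Met.
  → All conditions met; jurisdiction exists.
The Ravstead High Bench:
  (a) Every defendant has filed written consent, which satisfies one of the alternatives. Satisfied.
  (b) The amount in controversy is USD 15,600, within the USD 17,500 ceiling, so this disjunct is met. The exception is not triggered, since the claim is a property claim, not a contract claim. Met.
  (c) The plaintiff resides in Kelfield, not Quenston. The proviso rescues it, though: the operative events occurred in Ravstead. Satisfied.
  (d) The property lies in Ravstead. Met.
  → Every requirement is satisfied — jurisdiction.
The Harkmarsh Court of Common Pleas:
  (a) The plaintiff resides in Kelfield, which is not Harkmarsh, so one alternative holds. Condition met.
  (b) No party resides in Harkmarsh. Not met.
  (c) The amount in controversy is $15,600, within the $150,000 ceiling, so this disjunct is met. Condition met.
  (d) The claim is a property claim. Condition met.
  (e) The claim is a property claim, not a contract claim, so this disjunct is met. Condition met.
  → The court lacks jurisdiction.
Courts with jurisdiction: the Civil Court of Kelfield, the Ravstead High Bench — 2 in total.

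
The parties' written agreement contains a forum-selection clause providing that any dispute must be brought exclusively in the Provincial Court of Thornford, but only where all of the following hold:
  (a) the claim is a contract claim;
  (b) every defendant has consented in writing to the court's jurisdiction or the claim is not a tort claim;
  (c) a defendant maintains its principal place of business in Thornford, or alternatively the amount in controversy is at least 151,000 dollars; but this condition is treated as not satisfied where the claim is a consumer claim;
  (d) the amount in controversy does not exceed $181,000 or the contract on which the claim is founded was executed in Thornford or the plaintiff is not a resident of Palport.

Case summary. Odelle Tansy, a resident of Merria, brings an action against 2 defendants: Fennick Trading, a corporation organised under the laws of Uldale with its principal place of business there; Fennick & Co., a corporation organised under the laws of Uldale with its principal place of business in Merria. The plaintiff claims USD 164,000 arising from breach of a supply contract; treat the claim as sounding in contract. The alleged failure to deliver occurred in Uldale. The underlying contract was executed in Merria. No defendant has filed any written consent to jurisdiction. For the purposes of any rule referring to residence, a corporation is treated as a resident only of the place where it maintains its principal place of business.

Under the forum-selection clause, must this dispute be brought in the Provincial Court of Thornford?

The Provincial Court of Thornford:
  (a) The claim is a contract claim. Satisfied.
  (b) The claim is a contract claim, not a tort claim, which satisfies one of the alternatives. Satisfied.
  (c) The amount in controversy is $164,000, which meets the USD 151,000 floor, so one alternative holds. The exception is not triggered, since the claim is a contract claim, not a consumer claim. Met.
  (d) The amount in controversy is 164,000 dollars, within the USD 181,000 ceiling, so one alternative holds. Satisfied.
  → The clause applies.

Yes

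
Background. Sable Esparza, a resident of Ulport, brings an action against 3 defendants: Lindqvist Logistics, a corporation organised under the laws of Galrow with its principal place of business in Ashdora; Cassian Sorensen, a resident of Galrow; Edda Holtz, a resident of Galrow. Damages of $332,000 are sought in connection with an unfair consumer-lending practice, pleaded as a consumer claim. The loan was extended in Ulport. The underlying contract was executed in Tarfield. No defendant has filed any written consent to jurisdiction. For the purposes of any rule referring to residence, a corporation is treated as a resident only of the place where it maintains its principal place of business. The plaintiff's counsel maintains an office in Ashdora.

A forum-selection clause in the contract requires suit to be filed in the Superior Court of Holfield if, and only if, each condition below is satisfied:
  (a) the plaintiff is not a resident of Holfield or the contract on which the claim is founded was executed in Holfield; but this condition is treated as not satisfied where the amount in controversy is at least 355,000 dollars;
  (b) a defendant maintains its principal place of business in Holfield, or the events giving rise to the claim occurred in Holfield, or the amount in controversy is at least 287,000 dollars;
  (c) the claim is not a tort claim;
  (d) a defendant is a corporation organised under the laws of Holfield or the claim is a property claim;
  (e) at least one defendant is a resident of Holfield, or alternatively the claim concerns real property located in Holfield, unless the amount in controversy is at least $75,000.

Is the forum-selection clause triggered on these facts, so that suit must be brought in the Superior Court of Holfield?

The Superior Court of Holfield:
  (a) The plaintiff resides in Ulport, which is not Holfield, so this disjunct is met. The carve-out does not apply: the amount in controversy is USD 332,000, below the $355,000 floor. Satisfied.
  (b) The amount in controversy is $332,000, which meets the $287,000 floor, so this disjunct is met. Satisfied.
  (c) The claim is a consumer claim, not a tort claim. Condition met.
  (d) The corporate defendant(s) are organised in Galrow, not Holfield; the claim is a consumer claim, not a property claim — no alternative holds. Condition not met.
  (e) No defendant resides in Holfield (they reside in Ashdora, Galrow, Galrow); the claim does not concern real property — none of the alternatives is met. However, the amount in controversy is $332,000, which meets the 75,000 dollars floor, so the 'unless' proviso supplies this condition. Met.
  → Forum clause is not triggered.

No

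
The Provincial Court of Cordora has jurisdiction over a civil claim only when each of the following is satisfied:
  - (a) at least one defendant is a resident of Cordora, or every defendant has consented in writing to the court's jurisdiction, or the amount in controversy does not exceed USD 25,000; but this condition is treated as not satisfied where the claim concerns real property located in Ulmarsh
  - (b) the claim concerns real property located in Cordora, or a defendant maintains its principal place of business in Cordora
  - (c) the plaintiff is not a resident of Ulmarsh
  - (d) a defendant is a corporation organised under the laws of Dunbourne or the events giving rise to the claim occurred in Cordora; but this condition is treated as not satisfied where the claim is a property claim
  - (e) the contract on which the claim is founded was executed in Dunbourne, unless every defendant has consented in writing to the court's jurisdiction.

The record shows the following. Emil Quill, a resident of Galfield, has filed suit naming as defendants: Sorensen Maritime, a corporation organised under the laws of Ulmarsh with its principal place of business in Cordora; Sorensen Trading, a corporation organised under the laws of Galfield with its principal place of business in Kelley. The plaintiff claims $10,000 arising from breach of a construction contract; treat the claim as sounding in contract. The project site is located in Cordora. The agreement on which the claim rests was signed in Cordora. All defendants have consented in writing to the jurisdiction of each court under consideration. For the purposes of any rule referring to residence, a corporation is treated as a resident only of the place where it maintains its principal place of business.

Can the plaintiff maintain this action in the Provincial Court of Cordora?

The Provincial Court of Cordora:
  (a) Sorensen Maritime resides in Cordora, so one alternative holds. The carve-out does not apply: the claim does not concern real property. Condition met.
  (b) Sorensen Maritime has its principal place of business in Cordora, so one alternative holds. Met.
  (c) The plaintiff resides in Galfield, which is not Ulmarsh. Met.
  (d) The operative events occurred in Cordora, so this disjunct is met. The carve-out does not apply: the claim is a contract claim, not a property claim. Met.
  (e) The contract was executed in Cordora, not Dunbourne. The proviso rescues it, though: every defendant has filed written consent. Condition met.
  → Every requirement is satisfied — jurisdiction.

Yes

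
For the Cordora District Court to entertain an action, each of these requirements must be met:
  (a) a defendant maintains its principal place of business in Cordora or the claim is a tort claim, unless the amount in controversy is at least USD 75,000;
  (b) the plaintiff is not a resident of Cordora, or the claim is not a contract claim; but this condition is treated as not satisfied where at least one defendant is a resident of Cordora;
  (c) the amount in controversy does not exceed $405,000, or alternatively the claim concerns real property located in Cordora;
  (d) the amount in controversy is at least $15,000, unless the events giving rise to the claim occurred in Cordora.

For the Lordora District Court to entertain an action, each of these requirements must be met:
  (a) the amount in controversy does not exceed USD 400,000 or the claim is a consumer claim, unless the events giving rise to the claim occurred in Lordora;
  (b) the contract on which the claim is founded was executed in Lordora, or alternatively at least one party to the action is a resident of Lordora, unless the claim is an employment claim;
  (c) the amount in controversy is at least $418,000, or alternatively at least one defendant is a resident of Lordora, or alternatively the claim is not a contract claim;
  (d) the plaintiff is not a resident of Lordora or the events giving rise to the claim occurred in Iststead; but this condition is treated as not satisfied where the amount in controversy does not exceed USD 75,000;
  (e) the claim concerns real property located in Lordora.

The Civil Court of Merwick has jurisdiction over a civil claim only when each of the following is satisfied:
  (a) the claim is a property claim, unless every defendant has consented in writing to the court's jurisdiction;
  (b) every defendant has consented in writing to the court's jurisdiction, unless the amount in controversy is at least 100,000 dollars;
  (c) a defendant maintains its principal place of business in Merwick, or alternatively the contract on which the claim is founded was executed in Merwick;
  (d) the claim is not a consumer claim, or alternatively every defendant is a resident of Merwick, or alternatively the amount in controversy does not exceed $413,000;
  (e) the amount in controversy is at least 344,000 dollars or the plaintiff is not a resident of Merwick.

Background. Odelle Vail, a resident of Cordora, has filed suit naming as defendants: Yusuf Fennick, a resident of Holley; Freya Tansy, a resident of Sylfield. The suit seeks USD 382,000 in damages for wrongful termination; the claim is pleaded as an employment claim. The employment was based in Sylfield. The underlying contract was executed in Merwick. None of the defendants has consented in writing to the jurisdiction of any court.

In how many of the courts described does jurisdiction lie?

1

The Cordora District Court:
  (a) No defendant is a corporation; the claim is an employment claim, not a tort claim — none of the alternatives is met. The proviso rescues it, though: the amount in controversy is 382,000 dollars, which meets the $75,000 floor. Satisfied.
  (b) The claim is an employment claim, not a contract claim, so one alternative holds. And the carve-out is inapplicable — no defendant resides in Cordora (they reside in Holley, Sylfield). Condition met.
  (c) The amount in controversy is 382,000 dollars, within the 405,000 dollars ceiling, so this disjunct is met. Condition met.
  (d) The amount in controversy is 382,000 dollars, which meets the $15,000 floor. Met.
  → Jurisdiction lies.
The Lordora District Court:
  (a) The amount in controversy is 382,000 dollars, within the USD 400,000 ceiling, which satisfies one of the alternatives. Condition met.
  (b) The contract was executed in Merwick, not Lordora; no party resides in Lordora — no alternative holds. However, the claim is an employment claim, so the 'unless' proviso supplies this condition. Condition met.
  (c) The claim is an employment claim, not a contract claim — that alternative is enough. Met.
  (d) The plaintiff resides in Cordora, which is not Lordora, so this disjunct is met. The carve-out does not apply: the amount in controversy is $382,000, above the $75,000 ceiling. Condition met.
  (e) The claim does not concern real property. Not met.
  → Not every requirement is met — no jurisdiction.
The Civil Court of Merwick:
  (a) The claim is an employment claim, not a property claim. And no such written consent has been filed, so the proviso does not save it. Condition not met.
  (b) No such written consent has been filed. But the amount in controversy is $382,000, which meets the 100,000 dollars floor, and the 'unless' clause therefore excuses the requirement. Met.
  (c) The contract was executed in Merwick — that alternative is enough. Condition met.
  (d) The claim is an employment claim, not a consumer claim, which satisfies one of the alternatives. Met.
  (e) The amount in controversy is USD 382,000, which meets the USD 344,000 floor, which satisfies one of the alternatives. Condition met.
  → No jurisdiction.
Courts with jurisdiction: the Cordora District Court — 1 in total.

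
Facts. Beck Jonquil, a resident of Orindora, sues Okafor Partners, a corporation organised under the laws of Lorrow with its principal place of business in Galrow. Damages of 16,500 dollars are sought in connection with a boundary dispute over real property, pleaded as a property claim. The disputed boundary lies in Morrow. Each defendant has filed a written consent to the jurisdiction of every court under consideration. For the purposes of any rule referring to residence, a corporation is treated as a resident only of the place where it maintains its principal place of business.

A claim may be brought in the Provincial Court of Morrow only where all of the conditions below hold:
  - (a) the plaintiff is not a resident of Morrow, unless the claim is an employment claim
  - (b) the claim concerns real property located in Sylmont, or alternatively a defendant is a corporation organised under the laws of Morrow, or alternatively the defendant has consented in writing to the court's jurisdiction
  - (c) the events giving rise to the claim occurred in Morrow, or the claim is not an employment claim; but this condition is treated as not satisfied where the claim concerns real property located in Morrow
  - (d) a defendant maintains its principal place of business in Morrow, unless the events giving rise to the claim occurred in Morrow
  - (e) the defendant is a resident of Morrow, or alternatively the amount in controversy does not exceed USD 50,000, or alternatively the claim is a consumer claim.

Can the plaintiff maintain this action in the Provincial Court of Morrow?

No

The Provincial Court of Morrow:
  (a) The plaintiff resides in Orindora, which is not Morrow. Condition met.
  (b) Every defendant has filed written consent, so one alternative holds. Satisfied.
  (c) The operative events occurred in Morrow, so one alternative holds. But the carve-out bites: the property lies in Morrow. Not satisfied.
  (d) The corporate defendant(s) have their principal place of business in Galrow, not Morrow. The proviso rescues it, though: the operative events occurred in Morrow. Condition met.
  (e) The amount in controversy is 16,500 dollars, within the USD 50,000 ceiling, which satisfies one of the alternatives. Met.
  → Not every requirement is met — no jurisdiction.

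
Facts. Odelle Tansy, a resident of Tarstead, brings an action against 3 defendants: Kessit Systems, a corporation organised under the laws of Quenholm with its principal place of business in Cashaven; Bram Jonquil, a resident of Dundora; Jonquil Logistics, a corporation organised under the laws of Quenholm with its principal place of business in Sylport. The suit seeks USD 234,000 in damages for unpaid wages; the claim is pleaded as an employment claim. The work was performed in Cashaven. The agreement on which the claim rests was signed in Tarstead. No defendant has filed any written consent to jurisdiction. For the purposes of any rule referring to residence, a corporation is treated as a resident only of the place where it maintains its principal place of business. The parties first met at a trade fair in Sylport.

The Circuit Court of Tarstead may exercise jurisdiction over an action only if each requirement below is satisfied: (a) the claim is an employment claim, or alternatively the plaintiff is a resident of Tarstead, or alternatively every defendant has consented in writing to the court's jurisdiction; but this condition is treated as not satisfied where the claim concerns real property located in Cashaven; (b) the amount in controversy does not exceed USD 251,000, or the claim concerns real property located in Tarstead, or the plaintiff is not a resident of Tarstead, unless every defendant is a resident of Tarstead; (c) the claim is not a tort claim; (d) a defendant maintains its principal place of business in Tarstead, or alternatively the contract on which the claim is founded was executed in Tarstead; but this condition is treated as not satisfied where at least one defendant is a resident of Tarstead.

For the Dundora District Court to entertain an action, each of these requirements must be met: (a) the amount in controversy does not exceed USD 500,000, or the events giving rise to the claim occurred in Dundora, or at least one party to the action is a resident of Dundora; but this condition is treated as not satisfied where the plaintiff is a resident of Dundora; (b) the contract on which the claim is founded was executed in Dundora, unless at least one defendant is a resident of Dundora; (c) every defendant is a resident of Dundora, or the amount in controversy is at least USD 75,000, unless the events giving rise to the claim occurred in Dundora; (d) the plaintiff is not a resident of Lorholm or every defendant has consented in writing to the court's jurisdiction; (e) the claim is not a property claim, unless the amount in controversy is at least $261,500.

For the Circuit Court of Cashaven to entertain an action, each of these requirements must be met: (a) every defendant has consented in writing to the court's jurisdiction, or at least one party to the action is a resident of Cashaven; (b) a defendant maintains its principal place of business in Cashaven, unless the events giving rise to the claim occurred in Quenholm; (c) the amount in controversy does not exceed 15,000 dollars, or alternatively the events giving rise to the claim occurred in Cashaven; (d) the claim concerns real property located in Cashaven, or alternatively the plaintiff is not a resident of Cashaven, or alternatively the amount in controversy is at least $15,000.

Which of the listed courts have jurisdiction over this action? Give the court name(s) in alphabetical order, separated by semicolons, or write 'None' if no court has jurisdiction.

The Circuit Court of Tarstead:
  (a) The claim is an employment claim, so this disjunct is met. And the carve-out is inapplicable — the claim does not concern real property. Satisfied.
  (b) The amount in controversy is 234,000 dollars, within the $251,000 ceiling — that alternative is enough. Met.
  (c) The claim is an employment claim, not a tort claim. Met.
  (d) The contract was executed in Tarstead — that alternative is enough. The carve-out does not apply: no defendant resides in Tarstead (they reside in Cashaven, Dundora, Sylport). Satisfied.
  → Every requirement is satisfied — jurisdiction.
The Dundora District Court:
  (a) The amount in controversy is USD 234,000, within the USD 500,000 ceiling, so one alternative holds. And the carve-out is inapplicable — the plaintiff resides in Tarstead, not Dundora. Satisfied.
  (b) The contract was executed in Tarstead, not Dundora. The proviso rescues it, though: Bram Jonquil resides in Dundora. Satisfied.
  (c) The amount in controversy is 234,000 dollars, which meets the $75,000 floor, so one alternative holds. Met.
  (d) The plaintiff resides in Tarstead, which is not Lorholm, so this disjunct is met. Condition met.
  (e) The claim is an employment claim, not a property claim. Met.
  → The court has jurisdiction.
The Circuit Court of Cashaven:
  (a) Kessit Systems resides in Cashaven — that alternative is enough. Condition met.
  (b) Kessit Systems has its principal place of business in Cashaven. Met.
  (c) The operative events occurred in Cashaven — that alternative is enough. Satisfied.
  (d) The plaintiff resides in Tarstead, which is not Cashaven, so this disjunct is met. Condition met.
  → The court has jurisdiction.

the Circuit Court of Cashaven; the Circuit Court of Tarstead; the Dundora District Court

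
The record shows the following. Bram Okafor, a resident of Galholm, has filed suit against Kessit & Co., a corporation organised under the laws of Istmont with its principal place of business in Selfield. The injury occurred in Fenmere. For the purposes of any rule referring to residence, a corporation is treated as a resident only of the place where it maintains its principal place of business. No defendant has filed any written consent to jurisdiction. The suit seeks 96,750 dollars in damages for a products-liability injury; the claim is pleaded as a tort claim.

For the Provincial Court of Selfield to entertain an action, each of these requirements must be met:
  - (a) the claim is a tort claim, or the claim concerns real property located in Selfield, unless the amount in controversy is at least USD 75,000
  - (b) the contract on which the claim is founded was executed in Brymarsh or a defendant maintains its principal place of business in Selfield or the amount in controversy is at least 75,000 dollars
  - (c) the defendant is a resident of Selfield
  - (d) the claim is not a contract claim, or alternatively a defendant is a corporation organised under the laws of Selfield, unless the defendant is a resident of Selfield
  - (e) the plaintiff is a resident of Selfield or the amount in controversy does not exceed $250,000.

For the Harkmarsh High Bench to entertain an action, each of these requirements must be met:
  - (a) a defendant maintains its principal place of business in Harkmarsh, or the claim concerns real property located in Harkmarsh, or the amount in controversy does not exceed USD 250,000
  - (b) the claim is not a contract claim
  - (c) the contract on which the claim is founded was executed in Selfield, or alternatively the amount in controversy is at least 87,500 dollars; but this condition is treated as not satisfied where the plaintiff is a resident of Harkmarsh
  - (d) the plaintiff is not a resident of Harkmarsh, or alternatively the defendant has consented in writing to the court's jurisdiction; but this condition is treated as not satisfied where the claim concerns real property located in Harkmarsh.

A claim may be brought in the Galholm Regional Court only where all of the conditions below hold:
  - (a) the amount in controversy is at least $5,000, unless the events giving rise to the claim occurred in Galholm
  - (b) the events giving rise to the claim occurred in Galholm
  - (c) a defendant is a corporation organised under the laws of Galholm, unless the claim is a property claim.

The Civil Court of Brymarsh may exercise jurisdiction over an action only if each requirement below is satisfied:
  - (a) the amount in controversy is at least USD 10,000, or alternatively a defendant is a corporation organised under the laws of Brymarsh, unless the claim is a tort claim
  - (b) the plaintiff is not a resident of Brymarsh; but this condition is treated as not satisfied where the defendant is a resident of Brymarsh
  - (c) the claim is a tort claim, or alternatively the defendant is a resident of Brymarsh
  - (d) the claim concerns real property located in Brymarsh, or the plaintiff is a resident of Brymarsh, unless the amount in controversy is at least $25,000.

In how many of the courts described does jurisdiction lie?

The Provincial Court of Selfield:
  (a) The claim is a tort claim, so this disjunct is met. Condition met.
  (b) Kessit & Co. has its principal place of business in Selfield, which satisfies one of the alternatives. Condition met.
  (c) The defendant resides in Selfield. Condition met.
  (d) The claim is a tort claim, not a contract claim, so one alternative holds. Met.
  (e) The amount in controversy is 96,750 dollars, within the 250,000 dollars ceiling, which satisfies one of the alternatives. Met.
  → All conditions met; jurisdiction exists.
The Harkmarsh High Bench:
  (a) The amount in controversy is $96,750, within the $250,000 ceiling, so this disjunct is met. Met.
  (b) The claim is a tort claim, not a contract claim. Satisfied.
  (c) The amount in controversy is 96,750 dollars, which meets the $87,500 floor — that alternative is enough. And the carve-out is inapplicable — the plaintiff resides in Galholm, not Harkmarsh. Met.
  (d) The plaintiff resides in Galholm, which is not Harkmarsh, so one alternative holds. And the carve-out is inapplicable — the claim does not concern real property. Met.
  → Jurisdiction lies.
The Galholm Regional Court:
  (a) The amount in controversy is USD 96,750, which meets the 5,000 dollars floor. Satisfied.
  (b) The operative events occurred in Fenmere, not Galholm. Not satisfied.
  (c) The corporate defendant(s) are organised in Istmont, not Galholm. Nor does the 'unless' clause help: the claim is a tort claim, not a property claim. Not met.
  → At least one condition fails; no jurisdiction.
The Civil Court of Brymarsh:
  (a) The amount in controversy is $96,750, which meets the $10,000 floor, so one alternative holds. Satisfied.
  (b) The plaintiff resides in Galholm, which is not Brymarsh. The carve-out does not apply: the defendant resides in Selfield, not Brymarsh. Condition met.
  (c) The claim is a tort claim, which satisfies one of the alternatives. Satisfied.
  (d) The claim does not concern real property; the plaintiff resides in Galholm, not Brymarsh — no alternative holds. However, the amount in controversy is 96,750 dollars, which meets the $25,000 floor, so the 'unless' proviso supplies this condition. Satisfied.
  → All conditions met; jurisdiction exists.
Courts with jurisdiction: the Provincial Court of Selfield, the Harkmarsh High Bench, the Civil Court of Brymarsh — 3 in total.

3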